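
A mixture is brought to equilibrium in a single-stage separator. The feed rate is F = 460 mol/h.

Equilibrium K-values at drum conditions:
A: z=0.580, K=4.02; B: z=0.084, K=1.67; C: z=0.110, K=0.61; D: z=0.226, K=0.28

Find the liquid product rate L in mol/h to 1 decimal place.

Material balance + equilibrium reduce to Σ zᵢ(Kᵢ−1)/(1+ψ(Kᵢ−1)) = 0.
Feasibility: ΣzᵢKᵢ = 2.602, Σzᵢ/Kᵢ = 1.182 — both > 1, two phases present.
Newton iteration, ψ⁰ = 0.5:
  ψ = 0.500: g = 0.4325, g' = -1.173 → ψ = 0.869
  ψ = 0.869: g = 0.0195, g' = -1.292 → ψ = 0.884
Converged at ψ = 0.884.
Then V = ψ·F = 0.8837·460 = 406.5 mol/h and L = F − V = 53.5 mol/h.

L = 53.5 mol/h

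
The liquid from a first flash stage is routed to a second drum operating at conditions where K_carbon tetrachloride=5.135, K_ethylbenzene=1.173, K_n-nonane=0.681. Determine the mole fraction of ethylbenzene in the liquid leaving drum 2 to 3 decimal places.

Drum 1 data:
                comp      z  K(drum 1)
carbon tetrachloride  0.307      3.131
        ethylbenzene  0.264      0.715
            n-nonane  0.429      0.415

Drum 1:
Let ψ₁ = V/F and solve Σ zᵢ(Kᵢ−1)/(1+ψ₁(Kᵢ−1)) = 0.
g(0) = ΣzᵢKᵢ − 1 = 0.328 and g(1) = 1 − Σzᵢ/Kᵢ = -0.501, so a root lies in (0, 1).
Newton iteration, ψ₁⁰ = 0.47:
  ψ₁ = 0.470: g = -0.1062, g' = -0.656 → ψ₁ = 0.308
  ψ₁ = 0.308: g = 0.0063, g' = -0.752 → ψ₁ = 0.316
  ψ₁ = 0.316: g = 0.0000, g' = -0.744 → ψ₁ = 0.317
Converged at ψ₁ = 0.317.
Drum-1 compositions:
  carbon tetrachloride: x = 0.183, y = 0.574
  ethylbenzene: x = 0.290, y = 0.207
  n-nonane: x = 0.526, y = 0.218
Drum-2 feed = drum-1 liquid: z₂ = (0.1833, 0.2902, 0.5265).
Drum 2:
Let ψ₂ = V/F and solve Σ zᵢ(Kᵢ−1)/(1+ψ₂(Kᵢ−1)) = 0.
Feasibility: ΣzᵢKᵢ = 1.640, Σzᵢ/Kᵢ = 1.056 — both > 1, two phases present.
Iterate (Newton) starting at ψ₂ = 0.5:
  ψ₂ = 0.500: g = 0.0935, g' = -0.416 → ψ₂ = 0.725
  ψ₂ = 0.725: g = 0.0159, g' = -0.294 → ψ₂ = 0.779
  ψ₂ = 0.779: g = 0.0005, g' = -0.278 → ψ₂ = 0.780
Converged at ψ₂ = 0.780.
  carbon tetrachloride: x = 0.043, y = 0.223
  ethylbenzene: x = 0.256, y = 0.300
  n-nonane: x = 0.701, y = 0.477

x_ethylbenzene (drum 2) = 0.256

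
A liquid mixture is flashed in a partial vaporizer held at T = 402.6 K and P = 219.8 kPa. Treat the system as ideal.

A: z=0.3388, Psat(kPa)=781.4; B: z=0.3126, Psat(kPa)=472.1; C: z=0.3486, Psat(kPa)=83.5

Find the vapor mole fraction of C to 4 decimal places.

Raoult's law: Kᵢ = Pᵢˢᵃᵗ/P = Pᵢˢᵃᵗ/219.8.
  K_A = 781.4/219.8 = 3.555050, K_B = 472.1/219.8 = 2.147862, K_C = 83.5/219.8 = 0.379891
Rachford–Rice: g(β) = Σ zᵢ(Kᵢ−1)/(1+β(Kᵢ−1)) = 0.
g(0) = ΣzᵢKᵢ − 1 = 1.0083 and g(1) = 1 − Σzᵢ/Kᵢ = -0.1585, so a root lies in (0, 1).
Newton–Raphson from β = 0.5:
  β = 0.5000: g = 0.29475, g' = -0.8743 → β = 0.8371
  β = 0.8371: g = 0.00924, g' = -0.9113 → β = 0.8473
  β = 0.8473: g = -0.00005, g' = -0.9218 → β = 0.8472
Converged at β = 0.8472.
Compositions from xᵢ = zᵢ/(1+β(Kᵢ−1)), yᵢ = Kᵢxᵢ:
  A: x = 0.1071, y = 0.3806
  B: x = 0.1585, y = 0.3404
  C: x = 0.7345, y = 0.2790

y_C = 0.2790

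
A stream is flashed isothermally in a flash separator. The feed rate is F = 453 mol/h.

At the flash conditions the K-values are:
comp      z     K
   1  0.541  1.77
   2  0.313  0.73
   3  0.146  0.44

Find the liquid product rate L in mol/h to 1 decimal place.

Material balance + equilibrium reduce to Σ zᵢ(Kᵢ−1)/(1+V/F(Kᵢ−1)) = 0.
Feasibility: ΣzᵢKᵢ = 1.250, Σzᵢ/Kᵢ = 1.066 — both > 1, two phases present.
Newton iteration, V/F⁰ = 0.5:
  V/F = 0.500: g = 0.0895, g' = -0.286 → V/F = 0.813
  V/F = 0.813: g = -0.0022, g' = -0.313 → V/F = 0.806
Converged at V/F = 0.806.
Then V = V/F·F = 0.8060·453 = 365.1 mol/h and L = F − V = 87.9 mol/h.

L = 87.9 mol/h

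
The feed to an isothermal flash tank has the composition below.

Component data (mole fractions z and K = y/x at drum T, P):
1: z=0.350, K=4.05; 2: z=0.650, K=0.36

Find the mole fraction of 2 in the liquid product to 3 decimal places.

Binary case is linear: z₁(K₁−1)(1+V/F(K₂−1)) + z₂(K₂−1)(1+V/F(K₁−1)) = 0
⇒ V/F = [z₁(K₁−1)+z₂(K₂−1)] / [−(K₁−1)(K₂−1)] = 0.6515/1.9520 = 0.334
Compositions from xᵢ = zᵢ/(1+V/F(Kᵢ−1)), yᵢ = Kᵢxᵢ:
  1: x = 0.173, y = 0.702
  2: x = 0.827, y = 0.298

x_2 = 0.827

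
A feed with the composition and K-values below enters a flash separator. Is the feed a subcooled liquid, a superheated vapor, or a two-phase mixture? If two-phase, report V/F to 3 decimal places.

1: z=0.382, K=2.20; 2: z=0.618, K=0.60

ΣzᵢKᵢ = 1.211; Σzᵢ/Kᵢ = 1.204.
Both exceed 1, so a two-phase solution exists.
Material balance + equilibrium reduce to Σ zᵢ(Kᵢ−1)/(1+ψ(Kᵢ−1)) = 0.
Iterate (Newton) starting at ψ = 0.5:
  ψ = 0.500: g = -0.0225, g' = -0.369 → ψ = 0.439
  ψ = 0.439: g = 0.0003, g' = -0.381 → ψ = 0.440
Converged at ψ = 0.440.

two-phase, V/F = 0.440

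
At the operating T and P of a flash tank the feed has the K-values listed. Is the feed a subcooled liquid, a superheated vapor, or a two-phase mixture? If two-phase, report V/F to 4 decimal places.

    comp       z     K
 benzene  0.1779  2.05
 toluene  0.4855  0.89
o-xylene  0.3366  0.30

ΣzᵢKᵢ = 0.8978; Σzᵢ/Kᵢ = 1.7543.
Since ΣzᵢKᵢ < 1 the mixture is below its bubble point — single liquid phase.

subcooled liquid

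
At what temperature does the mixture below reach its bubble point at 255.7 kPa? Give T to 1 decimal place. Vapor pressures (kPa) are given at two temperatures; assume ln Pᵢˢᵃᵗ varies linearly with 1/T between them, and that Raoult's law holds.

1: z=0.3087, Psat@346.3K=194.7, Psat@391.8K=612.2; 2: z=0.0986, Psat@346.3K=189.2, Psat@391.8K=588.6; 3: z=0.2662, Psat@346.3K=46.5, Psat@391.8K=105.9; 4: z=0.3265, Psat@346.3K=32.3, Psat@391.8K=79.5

Bubble-point temperature: ΣzᵢPᵢˢᵃᵗ(T) = P. Interpolate ln Pᵢˢᵃᵗ = aᵢ + bᵢ/T.
  T = 346.3 K: ΣzᵢPᵢˢᵃᵗ = 101.68 kPa
  T = 391.8 K: ΣzᵢPᵢˢᵃᵗ = 301.17 kPa
  T = 369.1 K: ΣzᵢPᵢˢᵃᵗ = 180.87 kPa
  T = 380.5 K: ΣzᵢPᵢˢᵃᵗ = 235.36 kPa
  T = 386.1 K: ΣzᵢPᵢˢᵃᵗ = 266.41 kPa
  T = 383.3 K: ΣzᵢPᵢˢᵃᵗ = 250.51 kPa
Interpolating between 383.3 K and 386.1 K gives T ≈ 384.2 K.

T = 384.2 K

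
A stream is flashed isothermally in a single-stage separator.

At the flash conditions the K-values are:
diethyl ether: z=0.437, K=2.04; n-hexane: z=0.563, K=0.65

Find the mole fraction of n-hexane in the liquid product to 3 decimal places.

x_n-hexane = 0.748

Let ψ = V/F and solve Σ zᵢ(Kᵢ−1)/(1+ψ(Kᵢ−1)) = 0.
g(0) = ΣzᵢKᵢ − 1 = 0.257 and g(1) = 1 − Σzᵢ/Kᵢ = -0.080, so a root lies in (0, 1).
Binary case is linear: z₁(K₁−1)(1+ψ(K₂−1)) + z₂(K₂−1)(1+ψ(K₁−1)) = 0
⇒ ψ = [z₁(K₁−1)+z₂(K₂−1)] / [−(K₁−1)(K₂−1)] = 0.2574/0.3640 = 0.707
Compositions from xᵢ = zᵢ/(1+ψ(Kᵢ−1)), yᵢ = Kᵢxᵢ:
  diethyl ether: x = 0.252, y = 0.514
  n-hexane: x = 0.748, y = 0.486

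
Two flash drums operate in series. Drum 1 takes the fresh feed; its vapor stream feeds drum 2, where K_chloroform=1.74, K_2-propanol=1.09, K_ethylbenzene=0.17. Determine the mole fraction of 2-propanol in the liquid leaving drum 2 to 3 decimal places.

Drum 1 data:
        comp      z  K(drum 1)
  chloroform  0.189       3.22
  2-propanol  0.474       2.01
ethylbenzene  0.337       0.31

x_2-propanol (drum 2) = 0.549

Drum 1:
Rachford–Rice: g(ψ₁) = Σ zᵢ(Kᵢ−1)/(1+ψ₁(Kᵢ−1)) = 0.
Check two-phase: ΣzᵢKᵢ = 1.666 > 1 and Σzᵢ/Kᵢ = 1.382 > 1, so g(0) = 0.666 > 0 and g(1) = -0.382 < 0.
Newton iteration, ψ₁⁰ = 0.5:
  ψ₁ = 0.500: g = 0.1619, g' = -0.797 → ψ₁ = 0.703
  ψ₁ = 0.703: g = -0.0080, g' = -0.913 → ψ₁ = 0.694
Converged at ψ₁ = 0.694.
Drum-1 compositions:
  chloroform: x = 0.074, y = 0.239
  2-propanol: x = 0.279, y = 0.560
  ethylbenzene: x = 0.647, y = 0.201
Drum-2 feed = drum-1 vapor: z₂ = (0.2394, 0.5600, 0.2006).
Drum 2:
Iterate (Newton) starting at ψ₂ = 0.65:
  ψ₂ = 0.650: g = -0.1943, g' = -0.715 → ψ₂ = 0.378
  ψ₂ = 0.378: g = -0.0556, g' = -0.378 → ψ₂ = 0.231
  ψ₂ = 0.231: g = -0.0054, g' = -0.312 → ψ₂ = 0.214
Converged at ψ₂ = 0.214.
  chloroform: x = 0.207, y = 0.360
  2-propanol: x = 0.549, y = 0.599
  ethylbenzene: x = 0.244, y = 0.041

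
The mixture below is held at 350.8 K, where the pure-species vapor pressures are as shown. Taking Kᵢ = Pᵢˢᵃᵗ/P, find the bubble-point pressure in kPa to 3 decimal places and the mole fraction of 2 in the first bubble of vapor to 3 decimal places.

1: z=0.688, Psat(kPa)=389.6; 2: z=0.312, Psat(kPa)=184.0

Pbub = 325.453 kPa, y_2 = 0.176

At the bubble point ψ → 0, so ΣzᵢKᵢ = 1 with Kᵢ = Pᵢˢᵃᵗ/P ⇒ P = ΣzᵢPᵢˢᵃᵗ.
P = 0.688·389.6 + 0.312·184.0 = 325.453 kPa
yᵢ = zᵢPᵢˢᵃᵗ/P ⇒ y_2 = 0.312·184.0/325.453 = 0.176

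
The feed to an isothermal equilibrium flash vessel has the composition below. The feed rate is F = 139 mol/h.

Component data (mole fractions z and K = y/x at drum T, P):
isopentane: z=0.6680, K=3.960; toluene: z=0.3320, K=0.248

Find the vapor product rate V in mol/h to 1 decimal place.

V = 107.9 mol/h

Rachford–Rice: g(V/F) = Σ zᵢ(Kᵢ−1)/(1+V/F(Kᵢ−1)) = 0.
Check two-phase: ΣzᵢKᵢ = 2.7276 > 1 and Σzᵢ/Kᵢ = 1.5074 > 1, so g(0) = 1.7276 > 0 and g(1) = -0.5074 < 0.
Binary case is linear: z₁(K₁−1)(1+V/F(K₂−1)) + z₂(K₂−1)(1+V/F(K₁−1)) = 0
⇒ V/F = [z₁(K₁−1)+z₂(K₂−1)] / [−(K₁−1)(K₂−1)] = 1.72762/2.22592 = 0.7761
Then V = V/F·F = 0.7761·139 = 107.9 mol/h and L = F − V = 31.1 mol/h.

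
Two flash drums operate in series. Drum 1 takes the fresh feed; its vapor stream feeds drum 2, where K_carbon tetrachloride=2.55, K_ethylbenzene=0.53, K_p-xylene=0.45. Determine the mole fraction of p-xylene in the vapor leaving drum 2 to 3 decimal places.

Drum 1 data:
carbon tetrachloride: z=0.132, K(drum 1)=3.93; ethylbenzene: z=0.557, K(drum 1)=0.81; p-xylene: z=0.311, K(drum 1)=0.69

y_p-xylene (drum 2) = 0.113

Drum 1:
Rachford–Rice: g(ψ₁) = Σ zᵢ(Kᵢ−1)/(1+ψ₁(Kᵢ−1)) = 0.
Feasibility: ΣzᵢKᵢ = 1.185, Σzᵢ/Kᵢ = 1.172 — both > 1, two phases present.
Newton–Raphson from ψ₁ = 0.65:
  ψ₁ = 0.650: g = -0.1083, g' = -0.207 → ψ₁ = 0.128
  ψ₁ = 0.128: g = 0.0726, g' = -0.654 → ψ₁ = 0.239
  ψ₁ = 0.239: g = 0.0126, g' = -0.449 → ψ₁ = 0.267
  ψ₁ = 0.267: g = 0.0005, g' = -0.415 → ψ₁ = 0.268
Converged at ψ₁ = 0.268.
Drum-1 compositions:
  carbon tetrachloride: x = 0.074, y = 0.291
  ethylbenzene: x = 0.587, y = 0.475
  p-xylene: x = 0.339, y = 0.234
Drum-2 feed = drum-1 vapor: z₂ = (0.2906, 0.4754, 0.2340).
Drum 2:
Newton–Raphson from ψ₂ = 0.5:
  ψ₂ = 0.500: g = -0.2158, g' = -0.536 → ψ₂ = 0.097
  ψ₂ = 0.097: g = 0.0214, g' = -0.722 → ψ₂ = 0.127
  ψ₂ = 0.127: g = 0.0005, g' = -0.688 → ψ₂ = 0.128
Converged at ψ₂ = 0.128.
  carbon tetrachloride: x = 0.243, y = 0.619
  ethylbenzene: x = 0.506, y = 0.268
  p-xylene: x = 0.252, y = 0.113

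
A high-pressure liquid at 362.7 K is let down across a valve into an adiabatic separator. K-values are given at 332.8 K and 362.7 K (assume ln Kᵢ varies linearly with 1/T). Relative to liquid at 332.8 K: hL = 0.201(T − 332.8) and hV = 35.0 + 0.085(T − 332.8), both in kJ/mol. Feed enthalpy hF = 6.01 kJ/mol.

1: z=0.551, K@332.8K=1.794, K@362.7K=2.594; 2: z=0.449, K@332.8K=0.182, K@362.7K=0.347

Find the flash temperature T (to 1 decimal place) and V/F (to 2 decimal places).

Adiabatic flash: solve Rachford–Rice at each trial T, then check hF = ψ·hV(T) + (1−ψ)·hL(T).
  T = 332.8 K: K = (1.794, 0.182), RR gives ψ = 0.108, H_out = 3.784 kJ/mol
  T = 362.7 K: K = (2.594, 0.347), RR gives ψ = 0.562, H_out = 23.734 kJ/mol
  T = 347.8 K: K = (2.176, 0.255), RR gives ψ = 0.358, H_out = 14.915 kJ/mol
  T = 340.3 K: K = (1.980, 0.216), RR gives ψ = 0.245, H_out = 9.863 kJ/mol
  T = 336.6 K: K = (1.887, 0.199), RR gives ψ = 0.181, H_out = 7.036 kJ/mol
  T = 334.7 K: K = (1.840, 0.190), RR gives ψ = 0.146, H_out = 5.461 kJ/mol
  T = 335.6 K: K = (1.862, 0.194), RR gives ψ = 0.163, H_out = 6.219 kJ/mol
  T = 335.1 K: K = (1.850, 0.192), RR gives ψ = 0.154, H_out = 5.801 kJ/mol
  T = 335.4 K: K = (1.857, 0.193), RR gives ψ = 0.159, H_out = 6.052 kJ/mol
Linear interpolation between T = 335.1 (H_out = 5.801) and T = 335.4 (H_out = 6.052) on hF = 6.01 gives T ≈ 335.3 K, at which ψ = 0.16.

T = 335.3 K, V/F = 0.16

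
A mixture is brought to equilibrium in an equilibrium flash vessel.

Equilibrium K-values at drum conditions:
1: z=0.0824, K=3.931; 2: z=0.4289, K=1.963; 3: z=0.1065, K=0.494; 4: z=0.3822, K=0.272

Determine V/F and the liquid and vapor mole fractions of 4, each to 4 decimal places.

Newton–Raphson from V/F = 0.7:
  V/F = 0.7000: g = -0.32496, g' = -1.1256 → V/F = 0.4113
  V/F = 0.4113: g = -0.05986, g' = -0.8058 → V/F = 0.3370
  V/F = 0.3370: g = -0.00034, g' = -0.8012 → V/F = 0.3366
Converged at V/F = 0.3366.
Compositions from xᵢ = zᵢ/(1+V/F(Kᵢ−1)), yᵢ = Kᵢxᵢ:
  1: x = 0.0415, y = 0.1631
  2: x = 0.3239, y = 0.6358
  3: x = 0.1284, y = 0.0634
  4: x = 0.5062, y = 0.1377

V/F = 0.3366, x_4 = 0.5062, y_4 = 0.1377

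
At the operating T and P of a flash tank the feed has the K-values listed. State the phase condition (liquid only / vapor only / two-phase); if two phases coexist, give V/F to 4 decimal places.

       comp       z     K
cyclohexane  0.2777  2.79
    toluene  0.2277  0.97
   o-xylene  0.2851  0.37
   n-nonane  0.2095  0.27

ΣzᵢKᵢ = 1.1577; Σzᵢ/Kᵢ = 1.8807.
Both exceed 1, so a two-phase solution exists.
Iterate (Newton) starting at ψ = 0.42:
  ψ = 0.4200: g = -0.18796, g' = -0.7316 → ψ = 0.1631
  ψ = 0.1631: g = 0.00412, g' = -0.8177 → ψ = 0.1681
Converged at ψ = 0.1681.

two-phase, V/F = 0.1681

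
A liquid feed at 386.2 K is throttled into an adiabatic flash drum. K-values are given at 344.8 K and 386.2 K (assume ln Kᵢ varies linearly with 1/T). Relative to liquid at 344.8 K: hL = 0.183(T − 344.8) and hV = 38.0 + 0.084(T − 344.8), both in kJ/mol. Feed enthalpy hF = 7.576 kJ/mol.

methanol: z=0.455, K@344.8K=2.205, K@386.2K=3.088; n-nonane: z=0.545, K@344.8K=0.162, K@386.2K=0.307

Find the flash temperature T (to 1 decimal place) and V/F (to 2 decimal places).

T = 353.1 K, V/F = 0.16

Adiabatic flash: solve Rachford–Rice at each trial T, then check hF = ψ·hV(T) + (1−ψ)·hL(T).
  T = 344.8 K: K = (2.205, 0.162), RR gives ψ = 0.091, H_out = 3.446 kJ/mol
  T = 386.2 K: K = (3.088, 0.307), RR gives ψ = 0.396, H_out = 20.986 kJ/mol
  T = 365.5 K: K = (2.634, 0.227), RR gives ψ = 0.255, H_out = 12.964 kJ/mol
  T = 355.1 K: K = (2.415, 0.193), RR gives ψ = 0.178, H_out = 8.485 kJ/mol
  T = 350.0 K: K = (2.310, 0.177), RR gives ψ = 0.137, H_out = 6.085 kJ/mol
  T = 352.6 K: K = (2.364, 0.185), RR gives ψ = 0.159, H_out = 7.329 kJ/mol
  T = 353.9 K: K = (2.391, 0.189), RR gives ψ = 0.169, H_out = 7.935 kJ/mol
Linear interpolation between T = 352.6 (H_out = 7.329) and T = 353.9 (H_out = 7.935) on hF = 7.576 gives T ≈ 353.1 K, at which ψ = 0.16.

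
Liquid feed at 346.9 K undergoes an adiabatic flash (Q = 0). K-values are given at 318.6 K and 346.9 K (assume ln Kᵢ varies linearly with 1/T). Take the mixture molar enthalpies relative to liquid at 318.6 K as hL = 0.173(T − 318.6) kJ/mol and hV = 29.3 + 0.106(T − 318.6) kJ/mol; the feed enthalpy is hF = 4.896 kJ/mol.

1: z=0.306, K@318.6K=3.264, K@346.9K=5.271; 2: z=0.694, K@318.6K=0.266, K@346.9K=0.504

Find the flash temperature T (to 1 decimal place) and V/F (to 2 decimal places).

Adiabatic flash: solve Rachford–Rice at each trial T, then check hF = ψ·hV(T) + (1−ψ)·hL(T).
  T = 318.6 K: K = (3.264, 0.266), RR gives ψ = 0.110, H_out = 3.233 kJ/mol
  T = 346.9 K: K = (5.271, 0.504), RR gives ψ = 0.454, H_out = 17.349 kJ/mol
  T = 332.8 K: K = (4.194, 0.372), RR gives ψ = 0.270, H_out = 10.101 kJ/mol
  T = 325.7 K: K = (3.710, 0.316), RR gives ψ = 0.191, H_out = 6.733 kJ/mol
  T = 322.1 K: K = (3.479, 0.290), RR gives ψ = 0.151, H_out = 4.989 kJ/mol
  T = 320.4 K: K = (3.374, 0.278), RR gives ψ = 0.131, H_out = 4.146 kJ/mol
Linear interpolation between T = 320.4 (H_out = 4.146) and T = 322.1 (H_out = 4.989) on hF = 4.896 gives T ≈ 321.9 K, at which ψ = 0.15.

T = 321.9 K, V/F = 0.15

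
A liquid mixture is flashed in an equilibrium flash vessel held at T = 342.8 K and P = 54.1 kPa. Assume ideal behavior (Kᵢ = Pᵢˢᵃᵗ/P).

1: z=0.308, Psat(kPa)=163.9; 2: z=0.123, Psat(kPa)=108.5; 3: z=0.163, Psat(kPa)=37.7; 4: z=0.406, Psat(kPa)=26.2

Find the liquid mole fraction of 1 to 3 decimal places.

x_1 = 0.140

Raoult's law: Kᵢ = Pᵢˢᵃᵗ/P = Pᵢˢᵃᵗ/54.1.
  K_1 = 163.9/54.1 = 3.02957, K_2 = 108.5/54.1 = 2.00555, K_3 = 37.7/54.1 = 0.69686, K_4 = 26.2/54.1 = 0.48429
Rachford–Rice: g(β) = Σ zᵢ(Kᵢ−1)/(1+β(Kᵢ−1)) = 0.
g(0) = ΣzᵢKᵢ − 1 = 0.490 and g(1) = 1 − Σzᵢ/Kᵢ = -0.235, so a root lies in (0, 1).
Iterate (Newton) starting at β = 0.5:
  β = 0.500: g = 0.0522, g' = -0.584 → β = 0.589
  β = 0.589: g = 0.0014, g' = -0.557 → β = 0.592
Converged at β = 0.592.
Compositions from xᵢ = zᵢ/(1+β(Kᵢ−1)), yᵢ = Kᵢxᵢ:
  1: x = 0.140, y = 0.424
  2: x = 0.077, y = 0.155
  3: x = 0.199, y = 0.138
  4: x = 0.584, y = 0.283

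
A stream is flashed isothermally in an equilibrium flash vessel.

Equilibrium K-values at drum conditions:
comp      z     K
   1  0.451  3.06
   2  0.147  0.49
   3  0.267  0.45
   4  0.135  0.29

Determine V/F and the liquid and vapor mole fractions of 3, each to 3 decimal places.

V/F = 0.507, x_3 = 0.370, y_3 = 0.167

Rachford–Rice: g(V/F) = Σ zᵢ(Kᵢ−1)/(1+V/F(Kᵢ−1)) = 0.
Check two-phase: ΣzᵢKᵢ = 1.611 > 1 and Σzᵢ/Kᵢ = 1.506 > 1, so g(0) = 0.611 > 0 and g(1) = -0.506 < 0.
Iterate (Newton) starting at V/F = 0.5:
  V/F = 0.500: g = 0.0059, g' = -0.851 → V/F = 0.507
Converged at V/F = 0.507.
Compositions from xᵢ = zᵢ/(1+V/F(Kᵢ−1)), yᵢ = Kᵢxᵢ:
  1: x = 0.221, y = 0.675
  2: x = 0.198, y = 0.097
  3: x = 0.370, y = 0.167
  4: x = 0.211, y = 0.061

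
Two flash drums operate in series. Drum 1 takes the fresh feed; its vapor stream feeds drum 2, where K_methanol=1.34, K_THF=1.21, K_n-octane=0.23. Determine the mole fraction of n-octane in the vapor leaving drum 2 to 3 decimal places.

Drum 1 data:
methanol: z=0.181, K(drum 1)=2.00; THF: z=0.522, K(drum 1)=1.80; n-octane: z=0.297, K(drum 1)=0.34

Drum 1:
Iterate (Newton) starting at ψ₁ = 0.67:
  ψ₁ = 0.670: g = 0.0288, g' = -0.622 → ψ₁ = 0.716
  ψ₁ = 0.716: g = -0.0009, g' = -0.662 → ψ₁ = 0.715
Converged at ψ₁ = 0.715.
Drum-1 compositions:
  methanol: x = 0.106, y = 0.211
  THF: x = 0.332, y = 0.598
  n-octane: x = 0.562, y = 0.191
Drum-2 feed = drum-1 vapor: z₂ = (0.2111, 0.5977, 0.1912).
Drum 2:
Newton–Raphson from ψ₂ = 0.47:
  ψ₂ = 0.470: g = -0.0546, g' = -0.318 → ψ₂ = 0.298
  ψ₂ = 0.298: g = -0.0079, g' = -0.235 → ψ₂ = 0.265
  ψ₂ = 0.265: g = -0.0002, g' = -0.223 → ψ₂ = 0.264
Converged at ψ₂ = 0.264.
  methanol: x = 0.194, y = 0.260
  THF: x = 0.566, y = 0.685
  n-octane: x = 0.240, y = 0.055

y_n-octane (drum 2) = 0.055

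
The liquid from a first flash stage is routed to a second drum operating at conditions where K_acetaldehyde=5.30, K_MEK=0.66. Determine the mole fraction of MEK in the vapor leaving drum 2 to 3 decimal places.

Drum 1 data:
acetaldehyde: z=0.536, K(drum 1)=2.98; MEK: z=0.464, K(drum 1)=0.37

y_MEK (drum 2) = 0.612

Drum 1:
Rachford–Rice: g(ψ₁) = Σ zᵢ(Kᵢ−1)/(1+ψ₁(Kᵢ−1)) = 0.
g(0) = ΣzᵢKᵢ − 1 = 0.769 and g(1) = 1 − Σzᵢ/Kᵢ = -0.434, so a root lies in (0, 1).
Binary case is linear: z₁(K₁−1)(1+ψ₁(K₂−1)) + z₂(K₂−1)(1+ψ₁(K₁−1)) = 0
⇒ ψ₁ = [z₁(K₁−1)+z₂(K₂−1)] / [−(K₁−1)(K₂−1)] = 0.7690/1.2474 = 0.616
Drum-1 compositions:
  acetaldehyde: x = 0.241, y = 0.719
  MEK: x = 0.759, y = 0.281
Drum-2 feed = drum-1 liquid: z₂ = (0.2414, 0.7586).
Drum 2:
Material balance + equilibrium reduce to Σ zᵢ(Kᵢ−1)/(1+ψ₂(Kᵢ−1)) = 0.
Check two-phase: ΣzᵢKᵢ = 1.780 > 1 and Σzᵢ/Kᵢ = 1.195 > 1, so g(0) = 0.780 > 0 and g(1) = -0.195 < 0.
Binary case is linear: z₁(K₁−1)(1+ψ₂(K₂−1)) + z₂(K₂−1)(1+ψ₂(K₁−1)) = 0
⇒ ψ₂ = [z₁(K₁−1)+z₂(K₂−1)] / [−(K₁−1)(K₂−1)] = 0.7800/1.4620 = 0.534
  acetaldehyde: x = 0.073, y = 0.388
  MEK: x = 0.927, y = 0.612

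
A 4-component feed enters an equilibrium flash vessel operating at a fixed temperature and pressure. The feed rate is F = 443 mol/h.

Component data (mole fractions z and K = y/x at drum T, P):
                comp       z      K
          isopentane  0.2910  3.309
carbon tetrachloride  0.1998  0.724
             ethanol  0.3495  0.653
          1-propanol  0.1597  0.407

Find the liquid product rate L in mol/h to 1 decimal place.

Rachford–Rice: g(V/F) = Σ zᵢ(Kᵢ−1)/(1+V/F(Kᵢ−1)) = 0.
Feasibility: ΣzᵢKᵢ = 1.4008, Σzᵢ/Kᵢ = 1.2915 — both > 1, two phases present.
Newton–Raphson from V/F = 0.5:
  V/F = 0.5000: g = -0.03346, g' = -0.5298 → V/F = 0.4369
  V/F = 0.4369: g = 0.00104, g' = -0.5650 → V/F = 0.4387
Converged at V/F = 0.4387.
Then V = V/F·F = 0.4387·443 = 194.3 mol/h and L = F − V = 248.7 mol/h.

L = 248.7 mol/h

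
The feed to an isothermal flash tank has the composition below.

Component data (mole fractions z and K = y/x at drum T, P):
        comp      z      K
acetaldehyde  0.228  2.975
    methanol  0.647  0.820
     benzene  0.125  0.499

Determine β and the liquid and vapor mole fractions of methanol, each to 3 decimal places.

Material balance + equilibrium reduce to Σ zᵢ(Kᵢ−1)/(1+β(Kᵢ−1)) = 0.
Feasibility: ΣzᵢKᵢ = 1.271, Σzᵢ/Kᵢ = 1.116 — both > 1, two phases present.
Newton iteration, β⁰ = 0.43:
  β = 0.430: g = 0.0375, g' = -0.336 → β = 0.542
  β = 0.542: g = 0.0026, g' = -0.292 → β = 0.550
Converged at β = 0.550.
Compositions from xᵢ = zᵢ/(1+β(Kᵢ−1)), yᵢ = Kᵢxᵢ:
  acetaldehyde: x = 0.109, y = 0.325
  methanol: x = 0.718, y = 0.589
  benzene: x = 0.173, y = 0.086

β = 0.550, x_methanol = 0.718, y_methanol = 0.589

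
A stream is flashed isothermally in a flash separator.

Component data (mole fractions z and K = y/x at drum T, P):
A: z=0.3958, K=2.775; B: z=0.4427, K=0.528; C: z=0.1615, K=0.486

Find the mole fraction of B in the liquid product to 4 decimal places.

x_B = 0.5718

Rachford–Rice: g(V/F) = Σ zᵢ(Kᵢ−1)/(1+V/F(Kᵢ−1)) = 0.
Feasibility: ΣzᵢKᵢ = 1.4106, Σzᵢ/Kᵢ = 1.3134 — both > 1, two phases present.
Newton iteration, V/F⁰ = 0.5:
  V/F = 0.5000: g = -0.01302, g' = -0.5963 → V/F = 0.4782
  V/F = 0.4782: g = 0.00009, g' = -0.6044 → V/F = 0.4783
Converged at V/F = 0.4783.
Compositions from xᵢ = zᵢ/(1+V/F(Kᵢ−1)), yᵢ = Kᵢxᵢ:
  A: x = 0.2141, y = 0.5940
  B: x = 0.5718, y = 0.3019
  C: x = 0.2141, y = 0.1041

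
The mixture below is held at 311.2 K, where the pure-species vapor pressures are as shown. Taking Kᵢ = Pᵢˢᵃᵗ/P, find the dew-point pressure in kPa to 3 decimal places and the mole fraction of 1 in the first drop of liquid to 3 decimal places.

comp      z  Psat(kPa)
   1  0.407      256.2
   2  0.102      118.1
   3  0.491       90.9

Pdew = 127.327 kPa, x_1 = 0.202

At the dew point ψ → 1, so Σzᵢ/Kᵢ = 1 with Kᵢ = Pᵢˢᵃᵗ/P ⇒ 1/P = Σzᵢ/Pᵢˢᵃᵗ.
1/P = 0.407/256.2 + 0.102/118.1 + 0.491/90.9 = 0.007854 ⇒ P = 127.327 kPa
xᵢ = zᵢP/Pᵢˢᵃᵗ ⇒ x_1 = 0.407·127.327/256.2 = 0.202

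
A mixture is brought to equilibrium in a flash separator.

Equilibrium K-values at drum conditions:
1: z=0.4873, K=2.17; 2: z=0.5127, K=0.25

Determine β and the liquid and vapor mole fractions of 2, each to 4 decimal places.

β = 0.2115, x_2 = 0.6094, y_2 = 0.1523

Rachford–Rice: g(β) = Σ zᵢ(Kᵢ−1)/(1+β(Kᵢ−1)) = 0.
Check two-phase: ΣzᵢKᵢ = 1.1856 > 1 and Σzᵢ/Kᵢ = 2.2754 > 1, so g(0) = 0.1856 > 0 and g(1) = -1.2754 < 0.
Binary case is linear: z₁(K₁−1)(1+β(K₂−1)) + z₂(K₂−1)(1+β(K₁−1)) = 0
⇒ β = [z₁(K₁−1)+z₂(K₂−1)] / [−(K₁−1)(K₂−1)] = 0.18562/0.87750 = 0.2115
Compositions from xᵢ = zᵢ/(1+β(Kᵢ−1)), yᵢ = Kᵢxᵢ:
  1: x = 0.3906, y = 0.8477
  2: x = 0.6094, y = 0.1523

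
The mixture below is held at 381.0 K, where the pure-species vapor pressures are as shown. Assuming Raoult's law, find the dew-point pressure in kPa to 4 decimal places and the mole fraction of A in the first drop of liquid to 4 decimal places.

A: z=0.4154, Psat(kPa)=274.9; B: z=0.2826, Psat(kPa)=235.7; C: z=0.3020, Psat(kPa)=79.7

Pdew = 153.8630 kPa, x_A = 0.2325

At the dew point ψ → 1, so Σzᵢ/Kᵢ = 1 with Kᵢ = Pᵢˢᵃᵗ/P ⇒ 1/P = Σzᵢ/Pᵢˢᵃᵗ.
1/P = 0.4154/274.9 + 0.2826/235.7 + 0.3020/79.7 = 0.0064993 ⇒ P = 153.8630 kPa
xᵢ = zᵢP/Pᵢˢᵃᵗ ⇒ x_A = 0.4154·153.8630/274.9 = 0.2325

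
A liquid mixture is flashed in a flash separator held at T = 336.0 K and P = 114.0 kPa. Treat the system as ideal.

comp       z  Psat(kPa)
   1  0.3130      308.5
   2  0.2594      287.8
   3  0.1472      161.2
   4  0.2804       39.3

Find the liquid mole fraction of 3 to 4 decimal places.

x_3 = 0.1081

Raoult's law: Kᵢ = Pᵢˢᵃᵗ/P = Pᵢˢᵃᵗ/114.0.
  K_1 = 308.5/114.0 = 2.706140, K_2 = 287.8/114.0 = 2.524561, K_3 = 161.2/114.0 = 1.414035, K_4 = 39.3/114.0 = 0.344737
Iterate (Newton) starting at β = 0.64:
  β = 0.6400: g = 0.18718, g' = -0.7355 → β = 0.8945
  β = 0.8945: g = -0.02075, g' = -0.9670 → β = 0.8730
  β = 0.8730: g = -0.00042, g' = -0.9290 → β = 0.8726
Converged at β = 0.8726.
Compositions from xᵢ = zᵢ/(1+β(Kᵢ−1)), yᵢ = Kᵢxᵢ:
  1: x = 0.1258, y = 0.3403
  2: x = 0.1113, y = 0.2810
  3: x = 0.1081, y = 0.1529
  4: x = 0.6548, y = 0.2257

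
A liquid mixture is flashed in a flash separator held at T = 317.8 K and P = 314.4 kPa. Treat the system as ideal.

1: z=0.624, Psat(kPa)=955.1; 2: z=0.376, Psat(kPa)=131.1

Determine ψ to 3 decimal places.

ψ = 0.886

Raoult's law: Kᵢ = Pᵢˢᵃᵗ/P = Pᵢˢᵃᵗ/314.4.
  K_1 = 955.1/314.4 = 3.03785, K_2 = 131.1/314.4 = 0.41698
Rachford–Rice: g(ψ) = Σ zᵢ(Kᵢ−1)/(1+ψ(Kᵢ−1)) = 0.
g(0) = ΣzᵢKᵢ − 1 = 1.052 and g(1) = 1 − Σzᵢ/Kᵢ = -0.107, so a root lies in (0, 1).
Newton–Raphson from ψ = 0.5:
  ψ = 0.500: g = 0.3204, g' = -0.890 → ψ = 0.860
  ψ = 0.860: g = 0.0224, g' = -0.856 → ψ = 0.886
Converged at ψ = 0.886.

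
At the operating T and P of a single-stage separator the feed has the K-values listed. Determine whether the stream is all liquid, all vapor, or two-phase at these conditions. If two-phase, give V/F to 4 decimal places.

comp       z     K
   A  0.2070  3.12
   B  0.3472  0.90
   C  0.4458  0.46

two-phase, V/F = 0.2046

ΣzᵢKᵢ = 1.1634; Σzᵢ/Kᵢ = 1.4213.
Both exceed 1, so a two-phase solution exists.
Rachford–Rice: g(ψ) = Σ zᵢ(Kᵢ−1)/(1+ψ(Kᵢ−1)) = 0.
Newton–Raphson from ψ = 0.5:
  ψ = 0.5000: g = -0.15329, g' = -0.4670 → ψ = 0.1718
  ψ = 0.1718: g = 0.02102, g' = -0.6615 → ψ = 0.2036
  ψ = 0.2036: g = 0.00065, g' = -0.6217 → ψ = 0.2046
Converged at ψ = 0.2046.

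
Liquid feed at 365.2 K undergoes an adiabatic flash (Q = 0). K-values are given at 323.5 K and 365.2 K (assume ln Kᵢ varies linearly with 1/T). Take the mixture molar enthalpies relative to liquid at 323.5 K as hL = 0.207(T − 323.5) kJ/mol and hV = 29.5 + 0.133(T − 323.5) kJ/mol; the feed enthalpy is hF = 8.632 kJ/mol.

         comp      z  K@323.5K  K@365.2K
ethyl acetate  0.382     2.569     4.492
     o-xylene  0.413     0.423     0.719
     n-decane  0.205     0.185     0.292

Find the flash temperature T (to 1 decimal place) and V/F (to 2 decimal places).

Adiabatic flash: solve Rachford–Rice at each trial T, then check hF = ψ·hV(T) + (1−ψ)·hL(T).
  T = 323.5 K: K = (2.569, 0.423, 0.185), RR gives ψ = 0.186, H_out = 5.490 kJ/mol
  T = 365.2 K: K = (4.492, 0.719, 0.292), RR gives ψ = 0.647, H_out = 25.709 kJ/mol
  T = 344.4 K: K = (3.457, 0.561, 0.236), RR gives ψ = 0.429, H_out = 16.329 kJ/mol
  T = 333.9 K: K = (2.992, 0.489, 0.210), RR gives ψ = 0.315, H_out = 11.208 kJ/mol
  T = 328.7 K: K = (2.776, 0.455, 0.197), RR gives ψ = 0.254, H_out = 8.460 kJ/mol
  T = 331.3 K: K = (2.883, 0.472, 0.203), RR gives ψ = 0.285, H_out = 9.857 kJ/mol
  T = 330.0 K: K = (2.829, 0.464, 0.200), RR gives ψ = 0.269, H_out = 9.165 kJ/mol
Linear interpolation between T = 328.7 (H_out = 8.460) and T = 330.0 (H_out = 9.165) on hF = 8.632 gives T ≈ 329.0 K, at which ψ = 0.26.

T = 329.0 K, V/F = 0.26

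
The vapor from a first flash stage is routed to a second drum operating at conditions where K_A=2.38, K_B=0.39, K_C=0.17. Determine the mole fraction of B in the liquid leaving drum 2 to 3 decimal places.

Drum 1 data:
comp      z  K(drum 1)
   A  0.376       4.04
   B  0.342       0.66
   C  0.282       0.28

Drum 1:
Rachford–Rice: g(ψ₁) = Σ zᵢ(Kᵢ−1)/(1+ψ₁(Kᵢ−1)) = 0.
g(0) = ΣzᵢKᵢ − 1 = 0.824 and g(1) = 1 − Σzᵢ/Kᵢ = -0.618, so a root lies in (0, 1).
Iterate (Newton) starting at ψ₁ = 0.5:
  ψ₁ = 0.500: g = -0.0038, g' = -0.961 → ψ₁ = 0.496
Converged at ψ₁ = 0.496.
Drum-1 compositions:
  A: x = 0.150, y = 0.606
  B: x = 0.411, y = 0.272
  C: x = 0.439, y = 0.123
Drum-2 feed = drum-1 vapor: z₂ = (0.6056, 0.2715, 0.1228).
Drum 2:
Newton iteration, ψ₂⁰ = 0.32:
  ψ₂ = 0.320: g = 0.2351, g' = -0.868 → ψ₂ = 0.591
  ψ₂ = 0.591: g = 0.0013, g' = -0.923 → ψ₂ = 0.592
Converged at ψ₂ = 0.592.
  A: x = 0.333, y = 0.793
  B: x = 0.425, y = 0.166
  C: x = 0.242, y = 0.041

x_B (drum 2) = 0.425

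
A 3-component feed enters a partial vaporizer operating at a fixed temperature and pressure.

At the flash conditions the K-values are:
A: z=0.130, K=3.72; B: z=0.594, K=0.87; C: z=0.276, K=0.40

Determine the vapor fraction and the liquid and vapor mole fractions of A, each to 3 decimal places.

Rachford–Rice: g(ψ) = Σ zᵢ(Kᵢ−1)/(1+ψ(Kᵢ−1)) = 0.
Check two-phase: ΣzᵢKᵢ = 1.111 > 1 and Σzᵢ/Kᵢ = 1.408 > 1, so g(0) = 0.111 > 0 and g(1) = -0.408 < 0.
Newton–Raphson from ψ = 0.69:
  ψ = 0.690: g = -0.2445, g' = -0.418 → ψ = 0.105
  ψ = 0.105: g = 0.0203, g' = -0.706 → ψ = 0.133
  ψ = 0.133: g = 0.0009, g' = -0.646 → ψ = 0.135
Converged at ψ = 0.135.
Compositions from xᵢ = zᵢ/(1+ψ(Kᵢ−1)), yᵢ = Kᵢxᵢ:
  A: x = 0.095, y = 0.354
  B: x = 0.605, y = 0.526
  C: x = 0.300, y = 0.120

ψ = 0.135, x_A = 0.095, y_A = 0.354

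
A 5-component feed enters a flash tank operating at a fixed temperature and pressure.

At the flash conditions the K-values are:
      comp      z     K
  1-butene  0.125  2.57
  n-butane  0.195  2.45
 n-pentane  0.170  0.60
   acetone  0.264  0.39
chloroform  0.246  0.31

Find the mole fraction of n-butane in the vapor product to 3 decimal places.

Iterate (Newton) starting at ψ = 0.32:
  ψ = 0.320: g = -0.1722, g' = -0.708 → ψ = 0.077
  ψ = 0.077: g = 0.0111, g' = -0.845 → ψ = 0.090
Converged at ψ = 0.090.
Compositions from xᵢ = zᵢ/(1+ψ(Kᵢ−1)), yᵢ = Kᵢxᵢ:
  1-butene: x = 0.109, y = 0.281
  n-butane: x = 0.172, y = 0.423
  n-pentane: x = 0.176, y = 0.106
  acetone: x = 0.279, y = 0.109
  chloroform: x = 0.262, y = 0.081

y_n-butane = 0.423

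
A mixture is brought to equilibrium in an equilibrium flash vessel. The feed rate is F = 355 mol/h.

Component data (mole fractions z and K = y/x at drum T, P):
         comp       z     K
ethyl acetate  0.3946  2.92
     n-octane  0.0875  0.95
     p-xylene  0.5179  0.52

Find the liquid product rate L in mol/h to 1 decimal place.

L = 143.0 mol/h

Newton–Raphson from ψ = 0.5:
  ψ = 0.5000: g = 0.05497, g' = -0.5855 → ψ = 0.5939
  ψ = 0.5939: g = 0.00177, g' = -0.5512 → ψ = 0.5971
Converged at ψ = 0.5971.
Then V = ψ·F = 0.5971·355 = 212.0 mol/h and L = F − V = 143.0 mol/h.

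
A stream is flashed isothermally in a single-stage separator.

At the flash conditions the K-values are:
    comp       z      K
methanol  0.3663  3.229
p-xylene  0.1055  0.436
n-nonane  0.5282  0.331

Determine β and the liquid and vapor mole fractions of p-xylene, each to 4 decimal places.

Material balance + equilibrium reduce to Σ zᵢ(Kᵢ−1)/(1+β(Kᵢ−1)) = 0.
g(0) = ΣzᵢKᵢ − 1 = 0.4036 and g(1) = 1 − Σzᵢ/Kᵢ = -0.9512, so a root lies in (0, 1).
Iterate (Newton) starting at β = 0.37:
  β = 0.3700: g = -0.09735, g' = -1.0177 → β = 0.2743
  β = 0.2743: g = 0.00346, g' = -1.1024 → β = 0.2775
Converged at β = 0.2775.
Compositions from xᵢ = zᵢ/(1+β(Kᵢ−1)), yᵢ = Kᵢxᵢ:
  methanol: x = 0.2263, y = 0.7308
  p-xylene: x = 0.1251, y = 0.0545
  n-nonane: x = 0.6486, y = 0.2147

β = 0.2775, x_p-xylene = 0.1251, y_p-xylene = 0.0545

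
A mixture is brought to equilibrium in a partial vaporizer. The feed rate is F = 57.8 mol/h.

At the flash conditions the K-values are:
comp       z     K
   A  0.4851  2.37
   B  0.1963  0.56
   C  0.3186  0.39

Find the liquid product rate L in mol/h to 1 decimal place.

Let ψ = V/F and solve Σ zᵢ(Kᵢ−1)/(1+ψ(Kᵢ−1)) = 0.
Feasibility: ΣzᵢKᵢ = 1.3839, Σzᵢ/Kᵢ = 1.3721 — both > 1, two phases present.
Iterate (Newton) starting at ψ = 0.5:
  ψ = 0.5000: g = 0.00405, g' = -0.6286 → ψ = 0.5064
Converged at ψ = 0.5064.
Then V = ψ·F = 0.5064·57.8 = 29.3 mol/h and L = F − V = 28.5 mol/h.

L = 28.5 mol/h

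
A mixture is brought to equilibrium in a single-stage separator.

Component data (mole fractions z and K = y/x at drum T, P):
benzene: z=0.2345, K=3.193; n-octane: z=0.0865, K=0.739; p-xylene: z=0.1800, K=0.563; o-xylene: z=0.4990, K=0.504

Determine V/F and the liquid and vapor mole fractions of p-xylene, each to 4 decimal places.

V/F = 0.1646, x_p-xylene = 0.1940, y_p-xylene = 0.1092

Rachford–Rice: g(V/F) = Σ zᵢ(Kᵢ−1)/(1+V/F(Kᵢ−1)) = 0.
Check two-phase: ΣzᵢKᵢ = 1.1655 > 1 and Σzᵢ/Kᵢ = 1.5003 > 1, so g(0) = 0.1655 > 0 and g(1) = -0.5003 < 0.
Iterate (Newton) starting at V/F = 0.5:
  V/F = 0.5000: g = -0.21045, g' = -0.5377 → V/F = 0.1086
  V/F = 0.1086: g = 0.04789, g' = -0.9168 → V/F = 0.1609
  V/F = 0.1609: g = 0.00300, g' = -0.8074 → V/F = 0.1646
Converged at V/F = 0.1646.
Compositions from xᵢ = zᵢ/(1+V/F(Kᵢ−1)), yᵢ = Kᵢxᵢ:
  benzene: x = 0.1723, y = 0.5502
  n-octane: x = 0.0904, y = 0.0668
  p-xylene: x = 0.1940, y = 0.1092
  o-xylene: x = 0.5434, y = 0.2739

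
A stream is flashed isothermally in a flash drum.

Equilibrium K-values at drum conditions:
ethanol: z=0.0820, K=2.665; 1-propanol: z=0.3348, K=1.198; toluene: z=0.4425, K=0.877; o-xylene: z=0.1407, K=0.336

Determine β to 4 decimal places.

β = 0.2116

Let β = V/F and solve Σ zᵢ(Kᵢ−1)/(1+β(Kᵢ−1)) = 0.
g(0) = ΣzᵢKᵢ − 1 = 0.0550 and g(1) = 1 − Σzᵢ/Kᵢ = -0.2335, so a root lies in (0, 1).
Iterate (Newton) starting at β = 0.5:
  β = 0.5000: g = -0.06303, g' = -0.2252 → β = 0.2201
  β = 0.2201: g = -0.00192, g' = -0.2260 → β = 0.2116
Converged at β = 0.2116.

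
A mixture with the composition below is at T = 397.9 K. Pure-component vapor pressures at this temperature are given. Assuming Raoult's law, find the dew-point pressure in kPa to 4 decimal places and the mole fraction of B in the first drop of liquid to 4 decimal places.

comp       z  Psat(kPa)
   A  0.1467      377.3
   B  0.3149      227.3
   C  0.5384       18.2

At the dew point ψ → 1, so Σzᵢ/Kᵢ = 1 with Kᵢ = Pᵢˢᵃᵗ/P ⇒ 1/P = Σzᵢ/Pᵢˢᵃᵗ.
1/P = 0.1467/377.3 + 0.3149/227.3 + 0.5384/18.2 = 0.0313566 ⇒ P = 31.8912 kPa
xᵢ = zᵢP/Pᵢˢᵃᵗ ⇒ x_B = 0.3149·31.8912/227.3 = 0.0442

Pdew = 31.8912 kPa, x_B = 0.0442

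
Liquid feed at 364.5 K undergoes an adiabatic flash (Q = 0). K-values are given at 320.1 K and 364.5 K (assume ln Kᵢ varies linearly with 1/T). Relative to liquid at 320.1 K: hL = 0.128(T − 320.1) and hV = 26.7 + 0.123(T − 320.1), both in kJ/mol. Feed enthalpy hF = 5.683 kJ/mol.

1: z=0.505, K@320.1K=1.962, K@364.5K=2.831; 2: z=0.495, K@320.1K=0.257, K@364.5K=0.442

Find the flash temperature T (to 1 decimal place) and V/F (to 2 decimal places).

T = 322.8 K, V/F = 0.20

Adiabatic flash: solve Rachford–Rice at each trial T, then check hF = ψ·hV(T) + (1−ψ)·hL(T).
  T = 320.1 K: K = (1.962, 0.257), RR gives ψ = 0.165, H_out = 4.409 kJ/mol
  T = 364.5 K: K = (2.831, 0.442), RR gives ψ = 0.635, H_out = 22.488 kJ/mol
  T = 342.3 K: K = (2.385, 0.343), RR gives ψ = 0.411, H_out = 13.776 kJ/mol
  T = 331.2 K: K = (2.170, 0.298), RR gives ψ = 0.297, H_out = 9.328 kJ/mol
  T = 325.6 K: K = (2.064, 0.277), RR gives ψ = 0.233, H_out = 6.931 kJ/mol
  T = 322.9 K: K = (2.014, 0.267), RR gives ψ = 0.201, H_out = 5.718 kJ/mol
  T = 321.5 K: K = (1.988, 0.262), RR gives ψ = 0.183, H_out = 5.070 kJ/mol
Linear interpolation between T = 321.5 (H_out = 5.070) and T = 322.9 (H_out = 5.718) on hF = 5.683 gives T ≈ 322.8 K, at which ψ = 0.20.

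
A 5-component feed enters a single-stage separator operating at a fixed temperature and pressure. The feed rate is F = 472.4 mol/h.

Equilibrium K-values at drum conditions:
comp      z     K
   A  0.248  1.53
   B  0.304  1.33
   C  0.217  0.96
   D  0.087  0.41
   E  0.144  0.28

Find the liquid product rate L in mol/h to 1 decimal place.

Rachford–Rice: g(ψ) = Σ zᵢ(Kᵢ−1)/(1+ψ(Kᵢ−1)) = 0.
Check two-phase: ΣzᵢKᵢ = 1.068 > 1 and Σzᵢ/Kᵢ = 1.343 > 1, so g(0) = 0.068 > 0 and g(1) = -0.343 < 0.
Newton iteration, ψ⁰ = 0.36:
  ψ = 0.360: g = -0.0139, g' = -0.261 → ψ = 0.307
  ψ = 0.307: g = -0.0004, g' = -0.247 → ψ = 0.305
Converged at ψ = 0.305.
Then V = ψ·F = 0.3052·472.4 = 144.2 mol/h and L = F − V = 328.2 mol/h.

L = 328.2 mol/h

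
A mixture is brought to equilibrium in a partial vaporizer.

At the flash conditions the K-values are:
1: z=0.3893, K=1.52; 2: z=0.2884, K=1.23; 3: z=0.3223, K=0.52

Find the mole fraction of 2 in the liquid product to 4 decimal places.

Material balance + equilibrium reduce to Σ zᵢ(Kᵢ−1)/(1+ψ(Kᵢ−1)) = 0.
g(0) = ΣzᵢKᵢ − 1 = 0.1141 and g(1) = 1 − Σzᵢ/Kᵢ = -0.1104, so a root lies in (0, 1).
Newton iteration, ψ⁰ = 0.5:
  ψ = 0.5000: g = 0.01660, g' = -0.2071 → ψ = 0.5801
  ψ = 0.5801: g = -0.00036, g' = -0.2166 → ψ = 0.5784
Converged at ψ = 0.5784.
Compositions from xᵢ = zᵢ/(1+ψ(Kᵢ−1)), yᵢ = Kᵢxᵢ:
  1: x = 0.2993, y = 0.4549
  2: x = 0.2545, y = 0.3131
  3: x = 0.4462, y = 0.2320

x_2 = 0.2545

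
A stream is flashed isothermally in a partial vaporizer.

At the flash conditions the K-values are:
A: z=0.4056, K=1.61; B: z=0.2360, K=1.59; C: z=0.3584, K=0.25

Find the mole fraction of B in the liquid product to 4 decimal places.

Rachford–Rice: g(V/F) = Σ zᵢ(Kᵢ−1)/(1+V/F(Kᵢ−1)) = 0.
Check two-phase: ΣzᵢKᵢ = 1.1179 > 1 and Σzᵢ/Kᵢ = 1.8340 > 1, so g(0) = 0.1179 > 0 and g(1) = -0.8340 < 0.
Newton iteration, V/F⁰ = 0.53:
  V/F = 0.5300: g = -0.15310, g' = -0.6892 → V/F = 0.3079
  V/F = 0.3079: g = -0.02336, g' = -0.5066 → V/F = 0.2617
  V/F = 0.2617: g = -0.00049, g' = -0.4860 → V/F = 0.2607
Converged at V/F = 0.2607.
Compositions from xᵢ = zᵢ/(1+V/F(Kᵢ−1)), yᵢ = Kᵢxᵢ:
  A: x = 0.3499, y = 0.5634
  B: x = 0.2045, y = 0.3252
  C: x = 0.4455, y = 0.1114

x_B = 0.2045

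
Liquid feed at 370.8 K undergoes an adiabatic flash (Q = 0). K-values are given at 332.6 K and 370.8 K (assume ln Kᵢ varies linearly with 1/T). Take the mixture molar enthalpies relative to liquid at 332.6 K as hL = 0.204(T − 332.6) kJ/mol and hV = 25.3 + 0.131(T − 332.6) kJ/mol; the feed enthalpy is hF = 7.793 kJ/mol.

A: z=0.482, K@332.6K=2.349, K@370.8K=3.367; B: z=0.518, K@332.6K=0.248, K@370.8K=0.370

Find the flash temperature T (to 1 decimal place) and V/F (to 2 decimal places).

T = 335.7 K, V/F = 0.29

Adiabatic flash: solve Rachford–Rice at each trial T, then check hF = ψ·hV(T) + (1−ψ)·hL(T).
  T = 332.6 K: K = (2.349, 0.248), RR gives ψ = 0.257, H_out = 6.501 kJ/mol
  T = 370.8 K: K = (3.367, 0.370), RR gives ψ = 0.546, H_out = 20.089 kJ/mol
  T = 351.7 K: K = (2.840, 0.306), RR gives ψ = 0.413, H_out = 13.775 kJ/mol
  T = 342.1 K: K = (2.588, 0.276), RR gives ψ = 0.340, H_out = 10.301 kJ/mol
  T = 337.4 K: K = (2.469, 0.262), RR gives ψ = 0.301, H_out = 8.477 kJ/mol
  T = 335.0 K: K = (2.409, 0.255), RR gives ψ = 0.279, H_out = 7.505 kJ/mol
Linear interpolation between T = 335.0 (H_out = 7.505) and T = 337.4 (H_out = 8.477) on hF = 7.793 gives T ≈ 335.7 K, at which ψ = 0.29.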